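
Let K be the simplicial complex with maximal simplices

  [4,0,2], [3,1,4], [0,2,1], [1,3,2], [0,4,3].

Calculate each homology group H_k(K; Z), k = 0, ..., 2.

H_0 = Z,  H_1 = Z,  H_2 = 0.

K has 5 vertices, 10 edges, 5 triangles.
rank ∂_0 = 0, rank ∂_1 = 4 ⇒ b_0 = 5 − 0 − 4 = 1; all invariant factors of ∂_1 are 1 so no torsion. So H_0 ≅ Z.
rank ∂_1 = 4, rank ∂_2 = 5 ⇒ b_1 = 10 − 4 − 5 = 1; all invariant factors of ∂_2 are 1 so no torsion. So H_1 ≅ Z.
rank ∂_2 = 5, rank ∂_3 = 0 ⇒ b_2 = 5 − 5 − 0 = 0. So H_2 ≅ 0.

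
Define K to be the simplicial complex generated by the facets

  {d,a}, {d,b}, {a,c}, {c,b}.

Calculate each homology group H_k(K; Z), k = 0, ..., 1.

Order the vertices as a < b < c < d. Listing each simplex with vertices in this order, K has dimension 1 with simplices:

  0-simplices (4): a, b, c, d
  1-simplices (4): ac, ad, bc, bd

giving chain groups C_0 ≅ Z^4, C_1 ≅ Z^4.

Boundary ∂_1: C_1 → C_0 is given by ∂[p,q] = [q] − [p].
The 4×4 boundary matrix has rank 3 and Smith normal form diag(1,1,1).

Now H_k = ker ∂_k / im ∂_{k+1}, so:

  H_0: rank C_0 − rank ∂_1 = 4 − 3 = 1, and the invariant factors of ∂_1 are all 1, so H_0 = Z.
  H_1: rank ker ∂_1 − rank ∂_2 = (4 − 3) − 0 = 1, and there is no ∂_2, so H_1 = Z.

(K is a triangulation of the circle S^1.)

H_0 = Z,  H_1 = Z.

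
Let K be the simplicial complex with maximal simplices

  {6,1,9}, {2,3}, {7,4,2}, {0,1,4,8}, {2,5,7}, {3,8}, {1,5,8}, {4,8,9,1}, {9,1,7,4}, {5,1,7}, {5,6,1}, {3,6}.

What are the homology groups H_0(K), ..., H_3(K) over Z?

K has 10 vertices, 24 edges, 16 triangles, 3 3-simplices.
rank ∂_0 = 0, rank ∂_1 = 9 ⇒ b_0 = 10 − 0 − 9 = 1; all invariant factors of ∂_1 are 1 so no torsion. So H_0 ≅ Z.
rank ∂_1 = 9, rank ∂_2 = 13 ⇒ b_1 = 24 − 9 − 13 = 2; all invariant factors of ∂_2 are 1 so no torsion. So H_1 ≅ Z^2.
rank ∂_2 = 13, rank ∂_3 = 3 ⇒ b_2 = 16 − 13 − 3 = 0; all invariant factors of ∂_3 are 1 so no torsion. So H_2 ≅ 0.
rank ∂_3 = 3, rank ∂_4 = 0 ⇒ b_3 = 3 − 3 − 0 = 0. So H_3 ≅ 0.

H_0 = Z,  H_1 = Z^2,  H_2 = 0,  H_3 = 0.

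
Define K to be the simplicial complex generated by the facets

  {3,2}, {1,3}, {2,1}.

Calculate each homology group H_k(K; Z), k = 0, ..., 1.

K has 3 vertices, 3 edges.
rank ∂_0 = 0, rank ∂_1 = 2 ⇒ b_0 = 3 − 0 − 2 = 1; all invariant factors of ∂_1 are 1 so no torsion. So H_0 ≅ Z.
rank ∂_1 = 2, rank ∂_2 = 0 ⇒ b_1 = 3 − 2 − 0 = 1. So H_1 ≅ Z.

H_0 ≅ Z,  H_1 ≅ Z.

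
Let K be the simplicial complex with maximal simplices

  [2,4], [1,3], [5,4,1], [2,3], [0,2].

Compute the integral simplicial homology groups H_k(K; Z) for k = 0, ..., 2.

K has 6 vertices, 7 edges, 1 triangle.
rank ∂_0 = 0, rank ∂_1 = 5 ⇒ b_0 = 6 − 0 − 5 = 1; all invariant factors of ∂_1 are 1 so no torsion. So H_0 ≅ Z.
rank ∂_1 = 5, rank ∂_2 = 1 ⇒ b_1 = 7 − 5 − 1 = 1; all invariant factors of ∂_2 are 1 so no torsion. So H_1 ≅ Z.
rank ∂_2 = 1, rank ∂_3 = 0 ⇒ b_2 = 1 − 1 − 0 = 0. So H_2 ≅ 0.

H_0 = Z,  H_1 = Z,  H_2 = 0.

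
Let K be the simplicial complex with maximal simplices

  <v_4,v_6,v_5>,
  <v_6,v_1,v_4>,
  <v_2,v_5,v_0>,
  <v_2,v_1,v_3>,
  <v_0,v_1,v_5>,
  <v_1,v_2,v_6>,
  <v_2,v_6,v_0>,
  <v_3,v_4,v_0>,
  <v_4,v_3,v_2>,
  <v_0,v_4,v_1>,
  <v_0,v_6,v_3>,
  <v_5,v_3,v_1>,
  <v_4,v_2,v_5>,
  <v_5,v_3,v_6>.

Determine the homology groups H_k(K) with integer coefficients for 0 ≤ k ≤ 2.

H_0 ≅ Z,  H_1 ≅ Z^2,  H_2 ≅ Z.

K has 7 vertices, 21 edges, 14 triangles.
rank ∂_0 = 0, rank ∂_1 = 6 ⇒ b_0 = 7 − 0 − 6 = 1; all invariant factors of ∂_1 are 1 so no torsion. So H_0 = Z.
rank ∂_1 = 6, rank ∂_2 = 13 ⇒ b_1 = 21 − 6 − 13 = 2; all invariant factors of ∂_2 are 1 so no torsion. So H_1 = Z^2.
rank ∂_2 = 13, rank ∂_3 = 0 ⇒ b_2 = 14 − 13 − 0 = 1. So H_2 = Z.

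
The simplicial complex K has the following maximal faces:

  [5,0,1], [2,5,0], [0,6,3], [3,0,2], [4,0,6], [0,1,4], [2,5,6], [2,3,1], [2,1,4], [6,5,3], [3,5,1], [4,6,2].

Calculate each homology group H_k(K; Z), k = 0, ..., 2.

H_0 = Z,  H_1 = Z/2,  H_2 = 0.

We work with the vertex ordering 0 < 1 < 2 < 3 < 4 < 5 < 6. The simplices of K, each written with vertices in increasing order, are:

  0-simplices (7): [0], [1], [2], [3], [4], [5], [6]
  1-simplices (18): [0,1], [0,2], [0,3], [0,4], [0,5], [0,6], [1,2], [1,3], [1,4], [1,5], [2,3], [2,4], [2,5], [2,6], [3,5], [3,6], [4,6], [5,6]
  2-simplices (12): [0,1,4], [0,1,5], [0,2,3], [0,2,5], [0,3,6], [0,4,6], [1,2,3], [1,2,4], [1,3,5], [2,4,6], [2,5,6], [3,5,6]

so the chain groups are C_0 ≅ Z^7, C_1 ≅ Z^18, C_2 ≅ Z^12.

∂_1: C_1 → C_0 sends each edge [p,q] (with p < q) to q − p.
As a 7×18 matrix over Z this has rank 6, with invariant factors (1,1,1,1,1,1).

Boundary ∂_2: C_2 → C_1 acts by ∂[p,q,r] = [q,r] − [p,r] + [p,q]. For instance
  ∂[0,4,6] = [4,6] − [0,6] + [0,4],
  ∂[0,1,5] = [1,5] − [0,5] + [0,1].
As a 18×12 matrix over Z this has rank 12, with invariant factors (1,1,1,1,1,1,1,1,1,1,1,2).

Now H_k = ker ∂_k / im ∂_{k+1}, so:

  H_0: rank C_0 − rank ∂_1 = 7 − 6 = 1, and the invariant factors of ∂_1 are all 1, so H_0 ≅ Z.
  H_1: rank ker ∂_1 − rank ∂_2 = (18 − 6) − 12 = 0, and ∂_2 has invariant factor 2 > 1, so H_1 ≅ Z/2.
  H_2: rank ker ∂_2 − rank ∂_3 = (12 − 12) − 0 = 0, and there is no ∂_3, so H_2 ≅ 0.

(K is a triangulation of the real projective plane RP^2.)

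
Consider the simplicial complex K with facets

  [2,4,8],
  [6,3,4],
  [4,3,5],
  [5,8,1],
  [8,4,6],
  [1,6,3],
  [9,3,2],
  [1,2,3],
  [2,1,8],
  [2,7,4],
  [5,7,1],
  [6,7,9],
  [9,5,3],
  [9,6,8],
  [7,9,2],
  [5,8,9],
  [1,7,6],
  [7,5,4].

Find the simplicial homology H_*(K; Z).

H_0 ≅ Z,  H_1 ≅ Z^2,  H_2 ≅ Z.

We work with the vertex ordering 1 < 2 < 3 < 4 < 5 < 6 < 7 < 8 < 9. The simplices of K, each written with vertices in increasing order, are:

  0-simplices (9): [1], [2], [3], [4], [5], [6], [7], [8], [9]
  1-simplices (27): (27 of them)
  2-simplices (18): [1,2,3], [1,2,8], [1,3,6], [1,5,7], [1,5,8], [1,6,7], [2,3,9], [2,4,7], [2,4,8], [2,7,9], [3,4,5], [3,4,6], [3,5,9], [4,5,7], [4,6,8], [5,8,9], [6,7,9], [6,8,9]

giving chain groups C_0 ≅ Z^9, C_1 ≅ Z^27, C_2 ≅ Z^18.

∂_1: C_1 → C_0 maps an edge to its endpoints' difference, ∂[p,q] = q − p. For instance
  ∂[4,6] = [6] − [4].
The 9×27 boundary matrix has rank 8 and Smith normal form diag(1,1,1,1,1,1,1,1).

The boundary map ∂_2: C_2 → C_1 maps a triangle to the signed sum of its edges. For instance
  ∂[4,5,7] = [5,7] − [4,7] + [4,5],
  ∂[2,4,7] = [4,7] − [2,7] + [2,4].
The resulting 27×18 matrix has rank 17, and its Smith normal form has invariant factors (1,1,1,1,1,1,1,1,1,1,1,1,1,1,1,1,1).

From H_k ≅ ker(∂_k) / im(∂_{k+1}) we obtain:

  H_0: rank C_0 − rank ∂_1 = 9 − 8 = 1, and the invariant factors of ∂_1 are all 1, so H_0 = Z.
  H_1: rank ker ∂_1 − rank ∂_2 = (27 − 8) − 17 = 2, and the invariant factors of ∂_2 are all 1, so H_1 = Z^2.
  H_2: rank ker ∂_2 − rank ∂_3 = (18 − 17) − 0 = 1, and there is no ∂_3, so H_2 = Z.

As a check, the Euler characteristic is 9 − 27 + 18 = 0, which agrees with 1 − 2 + 1 = 0.
(K is a triangulation of the torus T^2.)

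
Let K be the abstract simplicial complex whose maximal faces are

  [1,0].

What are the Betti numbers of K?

b_0 = 1, b_1 = 0.

Fix the vertex order 0 < 1 and write every simplex with vertices in increasing order. Then dim K = 1 and the simplices of K are:

  0-simplices (2): [0], [1]
  1-simplices (1): [0,1]

Hence C_0 ≅ Z^2, C_1 ≅ Z^1.

Boundary ∂_1: C_1 → C_0 maps an edge to its endpoints' difference, ∂[p,q] = q − p. For instance
  ∂[0,1] = [1] − [0].
The resulting 2×1 matrix has rank 1, and its Smith normal form has invariant factors (1).

From H_k ≅ ker(∂_k) / im(∂_{k+1}) we obtain:

  H_0: rank C_0 − rank ∂_1 = 2 − 1 = 1, and the invariant factors of ∂_1 are all 1, so H_0 = Z.
  H_1: rank ker ∂_1 − rank ∂_2 = (1 − 1) − 0 = 0, and there is no ∂_2, so H_1 = 0.

(K is a triangulation of the 1-simplex.)

Hence the Betti numbers are b_0 = 1, b_1 = 0.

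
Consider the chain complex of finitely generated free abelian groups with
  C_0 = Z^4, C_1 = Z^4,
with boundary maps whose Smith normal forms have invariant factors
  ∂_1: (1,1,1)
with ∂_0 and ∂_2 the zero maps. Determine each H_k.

H_0: b_0 = 4 − 0 − 3 = 1; torsion from ∂_1 factors > 1: none. So H_0 = Z.
H_1: b_1 = 4 − 3 − 0 = 1; torsion from ∂_2 factors > 1: none. So H_1 = Z.

H_0 = Z,  H_1 = Z.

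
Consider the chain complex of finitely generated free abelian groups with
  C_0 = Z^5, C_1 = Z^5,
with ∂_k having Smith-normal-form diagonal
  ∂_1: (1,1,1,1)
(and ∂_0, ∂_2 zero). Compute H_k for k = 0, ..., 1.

H_0: b_0 = 5 − 0 − 4 = 1; torsion from ∂_1 factors > 1: none. So H_0 ≅ Z.
H_1: b_1 = 5 − 4 − 0 = 1; torsion from ∂_2 factors > 1: none. So H_1 ≅ Z.

H_0 ≅ Z,  H_1 ≅ Z.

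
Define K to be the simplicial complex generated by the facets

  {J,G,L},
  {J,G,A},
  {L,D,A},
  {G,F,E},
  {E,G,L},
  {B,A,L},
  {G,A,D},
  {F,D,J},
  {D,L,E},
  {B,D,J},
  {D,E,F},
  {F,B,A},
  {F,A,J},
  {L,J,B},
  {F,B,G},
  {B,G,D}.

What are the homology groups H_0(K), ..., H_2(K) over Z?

H_0 ≅ Z,  H_1 ≅ Z^2,  H_2 ≅ Z.

K has 8 vertices, 24 edges, 16 triangles.
rank ∂_0 = 0, rank ∂_1 = 7 ⇒ b_0 = 8 − 0 − 7 = 1; all invariant factors of ∂_1 are 1 so no torsion. So H_0 ≅ Z.
rank ∂_1 = 7, rank ∂_2 = 15 ⇒ b_1 = 24 − 7 − 15 = 2; all invariant factors of ∂_2 are 1 so no torsion. So H_1 ≅ Z^2.
rank ∂_2 = 15, rank ∂_3 = 0 ⇒ b_2 = 16 − 15 − 0 = 1. So H_2 ≅ Z.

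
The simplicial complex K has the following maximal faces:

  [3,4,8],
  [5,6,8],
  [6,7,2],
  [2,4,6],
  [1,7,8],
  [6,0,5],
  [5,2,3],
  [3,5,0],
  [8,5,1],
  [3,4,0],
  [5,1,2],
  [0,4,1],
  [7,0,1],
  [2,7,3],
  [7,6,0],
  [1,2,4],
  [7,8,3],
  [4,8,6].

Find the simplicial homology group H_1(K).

H_1 ≅ Z^2.

Take the total order 0 < 1 < 2 < 3 < 4 < 5 < 6 < 7 < 8 on the vertex set. Then K (dimension 2) consists of the simplices:

  0-simplices (9): [0], [1], [2], [3], [4], [5], [6], [7], [8]
  1-simplices (27): (27 of them)
  2-simplices (18): [0,1,4], [0,1,7], [0,3,4], [0,3,5], [0,5,6], [0,6,7], [1,2,4], [1,2,5], [1,5,8], [1,7,8], [2,3,5], [2,3,7], [2,4,6], [2,6,7], [3,4,8], [3,7,8], [4,6,8], [5,6,8]

giving chain groups C_0 ≅ Z^9, C_1 ≅ Z^27, C_2 ≅ Z^18.

Boundary ∂_1: C_1 → C_0 maps an edge to its endpoints' difference, ∂[p,q] = q − p. For instance
  ∂[1,8] = [8] − [1].
The resulting 9×27 matrix has rank 8, and its Smith normal form has invariant factors (1,1,1,1,1,1,1,1).

∂_2: C_2 → C_1 sends each 2-simplex [p,q,r] to [q,r] − [p,r] + [p,q]. For instance
  ∂[2,4,6] = [4,6] − [2,6] + [2,4],
  ∂[2,6,7] = [6,7] − [2,7] + [2,6].
As a 27×18 matrix over Z this has rank 17, with invariant factors (1,1,1,1,1,1,1,1,1,1,1,1,1,1,1,1,1).

Reading off H_k = ker ∂_k / im ∂_{k+1}:

  H_1: rank ker ∂_1 − rank ∂_2 = (27 − 8) − 17 = 2, and the invariant factors of ∂_2 are all 1, so H_1 = Z^2.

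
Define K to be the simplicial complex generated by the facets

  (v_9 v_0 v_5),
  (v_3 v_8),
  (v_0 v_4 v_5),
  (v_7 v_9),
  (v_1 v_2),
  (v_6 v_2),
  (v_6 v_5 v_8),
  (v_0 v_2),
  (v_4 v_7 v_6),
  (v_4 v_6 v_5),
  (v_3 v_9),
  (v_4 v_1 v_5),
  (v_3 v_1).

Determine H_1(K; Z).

Fix the vertex order v_0 < v_1 < v_2 < v_3 < v_4 < v_5 < v_6 < v_7 < v_8 < v_9 and write every simplex with vertices in increasing order. Then dim K = 2 and the simplices of K are:

  0-simplices (10): [v_0], [v_1], [v_2], [v_3], [v_4], [v_5], [v_6], [v_7], [v_8], [v_9]
  1-simplices (20): (20 of them)
  2-simplices (6): [v_0,v_4,v_5], [v_0,v_5,v_9], [v_1,v_4,v_5], [v_4,v_5,v_6], [v_4,v_6,v_7], [v_5,v_6,v_8]

so the chain groups are C_0 ≅ Z^10, C_1 ≅ Z^20, C_2 ≅ Z^6.

The boundary map ∂_1: C_1 → C_0 maps an edge to its endpoints' difference, ∂[p,q] = q − p.
As a 10×20 matrix over Z this has rank 9, with invariant factors (1,1,1,1,1,1,1,1,1).

∂_2: C_2 → C_1 acts by ∂[p,q,r] = [q,r] − [p,r] + [p,q]. For instance
  ∂[v_4,v_6,v_7] = [v_6,v_7] − [v_4,v_7] + [v_4,v_6],
  ∂[v_4,v_5,v_6] = [v_5,v_6] − [v_4,v_6] + [v_4,v_5].
The 20×6 boundary matrix has rank 6 and Smith normal form diag(1,1,1,1,1,1).

Computing H_k = (kernel of ∂_k) / (image of ∂_{k+1}):

  H_1: rank ker ∂_1 − rank ∂_2 = (20 − 9) − 6 = 5, and the invariant factors of ∂_2 are all 1, so H_1 = Z^5.

H_1 ≅ Z^5.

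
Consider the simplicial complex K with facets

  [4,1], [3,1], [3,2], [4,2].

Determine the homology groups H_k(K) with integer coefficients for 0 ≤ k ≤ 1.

Fix the vertex order 1 < 2 < 3 < 4 and write every simplex with vertices in increasing order. Then dim K = 1 and the simplices of K are:

  0-simplices (4): [1], [2], [3], [4]
  1-simplices (4): [1,3], [1,4], [2,3], [2,4]

Hence C_0 ≅ Z^4, C_1 ≅ Z^4.

The boundary map ∂_1: C_1 → C_0 maps an edge to its endpoints' difference, ∂[p,q] = q − p. For instance
  ∂[1,4] = [4] − [1].
The resulting 4×4 matrix has rank 3, and its Smith normal form has invariant factors (1,1,1).

Reading off H_k = ker ∂_k / im ∂_{k+1}:

  H_0: rank C_0 − rank ∂_1 = 4 − 3 = 1, and the invariant factors of ∂_1 are all 1, so H_0 ≅ Z.
  H_1: rank ker ∂_1 − rank ∂_2 = (4 − 3) − 0 = 1, and there is no ∂_2, so H_1 ≅ Z.

As a check, the Euler characteristic is 4 − 4 = 0, which agrees with 1 − 1 = 0.

H_0 = Z,  H_1 = Z.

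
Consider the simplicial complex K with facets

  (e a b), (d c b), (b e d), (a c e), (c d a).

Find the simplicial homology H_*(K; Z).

H_0 = Z,  H_1 = Z,  H_2 = 0.

Take the total order a < b < c < d < e on the vertex set. Then K (dimension 2) consists of the simplices:

  0-simplices (5): a, b, c, d, e
  1-simplices (10): ab, ac, ad, ae, bc, bd, be, cd, ce, de
  2-simplices (5): abe, acd, ace, bcd, bde

Hence C_0 ≅ Z^5, C_1 ≅ Z^10, C_2 ≅ Z^5.

∂_1: C_1 → C_0 sends each edge [p,q] (with p < q) to q − p. For instance
  ∂be = e − b.
The 5×10 boundary matrix has rank 4 and Smith normal form diag(1,1,1,1).

Boundary ∂_2: C_2 → C_1 maps a triangle to the signed sum of its edges. For instance
  ∂abe = be − ae + ab,
  ∂ace = ce − ae + ac.
This gives a 10×5 integer matrix of rank 5; reducing to Smith normal form yields diagonal entries (1,1,1,1,1).

Now H_k = ker ∂_k / im ∂_{k+1}, so:

  H_0: rank C_0 − rank ∂_1 = 5 − 4 = 1, and the invariant factors of ∂_1 are all 1, so H_0 = Z.
  H_1: rank ker ∂_1 − rank ∂_2 = (10 − 4) − 5 = 1, and the invariant factors of ∂_2 are all 1, so H_1 = Z.
  H_2: rank ker ∂_2 − rank ∂_3 = (5 − 5) − 0 = 0, and there is no ∂_3, so H_2 = 0.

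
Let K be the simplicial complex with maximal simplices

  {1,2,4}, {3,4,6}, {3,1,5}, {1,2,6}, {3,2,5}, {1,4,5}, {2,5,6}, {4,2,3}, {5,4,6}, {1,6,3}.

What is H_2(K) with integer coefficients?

H_2 = 0.

K has 6 vertices, 15 edges, 10 triangles.
rank ∂_2 = 10, rank ∂_3 = 0 ⇒ b_2 = 10 − 10 − 0 = 0. So H_2 = 0.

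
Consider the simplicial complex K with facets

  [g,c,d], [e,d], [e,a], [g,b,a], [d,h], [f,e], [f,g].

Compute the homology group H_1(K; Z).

H_1 ≅ Z^2.

K has 8 vertices, 11 edges, 2 triangles.
rank ∂_1 = 7, rank ∂_2 = 2 ⇒ b_1 = 11 − 7 − 2 = 2; all invariant factors of ∂_2 are 1 so no torsion. So H_1 = Z^2.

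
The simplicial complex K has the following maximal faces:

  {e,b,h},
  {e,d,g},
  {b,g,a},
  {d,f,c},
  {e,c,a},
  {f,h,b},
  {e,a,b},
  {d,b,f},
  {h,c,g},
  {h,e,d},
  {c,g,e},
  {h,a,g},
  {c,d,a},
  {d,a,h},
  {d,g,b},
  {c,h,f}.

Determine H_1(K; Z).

H_1 = Z^2.

Take the total order a < b < c < d < e < f < g < h on the vertex set. Then K (dimension 2) consists of the simplices:

  0-simplices (8): a, b, c, d, e, f, g, h
  1-simplices (24): ab, ac, ad, ae, ag, ah, bd, be, bf, bg, bh, cd, ce, cf, cg, ch, de, df, dg, dh, eg, eh, fh, gh
  2-simplices (16): abe, abg, acd, ace, adh, agh, bdf, bdg, beh, bfh, cdf, ceg, cfh, cgh, deg, deh

Hence C_0 ≅ Z^8, C_1 ≅ Z^24, C_2 ≅ Z^16.

The boundary map ∂_1: C_1 → C_0 maps an edge to its endpoints' difference, ∂[p,q] = q − p. For instance
  ∂ae = e − a.
This gives a 8×24 integer matrix of rank 7; reducing to Smith normal form yields diagonal entries (1,1,1,1,1,1,1).

The boundary map ∂_2: C_2 → C_1 acts by ∂[p,q,r] = [q,r] − [p,r] + [p,q]. For instance
  ∂acd = cd − ad + ac,
  ∂bdf = df − bf + bd.
This gives a 24×16 integer matrix of rank 15; reducing to Smith normal form yields diagonal entries (1,1,1,1,1,1,1,1,1,1,1,1,1,1,1).

Now H_k = ker ∂_k / im ∂_{k+1}, so:

  H_1: rank ker ∂_1 − rank ∂_2 = (24 − 7) − 15 = 2, and the invariant factors of ∂_2 are all 1, so H_1 = Z^2.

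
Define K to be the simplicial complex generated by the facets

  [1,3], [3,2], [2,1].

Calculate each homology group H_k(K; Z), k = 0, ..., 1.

We work with the vertex ordering 1 < 2 < 3. The simplices of K, each written with vertices in increasing order, are:

  0-simplices (3): [1], [2], [3]
  1-simplices (3): [1,2], [1,3], [2,3]

Hence C_0 ≅ Z^3, C_1 ≅ Z^3.

Boundary ∂_1: C_1 → C_0 is given by ∂[p,q] = [q] − [p].
This gives a 3×3 integer matrix of rank 2; reducing to Smith normal form yields diagonal entries (1,1).

Computing H_k = (kernel of ∂_k) / (image of ∂_{k+1}):

  H_0: rank C_0 − rank ∂_1 = 3 − 2 = 1, and the invariant factors of ∂_1 are all 1, so H_0 = Z.
  H_1: rank ker ∂_1 − rank ∂_2 = (3 − 2) − 0 = 1, and there is no ∂_2, so H_1 = Z.

As a check, the Euler characteristic is 3 − 3 = 0, which agrees with 1 − 1 = 0.

H_0 = Z,  H_1 = Z.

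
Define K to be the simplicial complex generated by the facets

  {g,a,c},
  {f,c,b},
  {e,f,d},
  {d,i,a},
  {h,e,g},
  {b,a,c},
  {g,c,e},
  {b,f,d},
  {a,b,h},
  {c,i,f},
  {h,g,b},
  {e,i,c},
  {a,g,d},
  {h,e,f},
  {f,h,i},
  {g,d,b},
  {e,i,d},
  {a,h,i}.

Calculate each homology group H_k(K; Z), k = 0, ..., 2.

Fix the vertex order a < b < c < d < e < f < g < h < i and write every simplex with vertices in increasing order. Then dim K = 2 and the simplices of K are:

  0-simplices (9): a, b, c, d, e, f, g, h, i
  1-simplices (27): ab, ac, ad, ag, ah, ai, bc, bd, bf, bg, bh, ce, cf, cg, ci, de, df, dg, di, ef, eg, eh, ei, fh, fi, gh, hi
  2-simplices (18): abc, abh, acg, adg, adi, ahi, bcf, bdf, bdg, bgh, ceg, cei, cfi, def, dei, efh, egh, fhi

Hence C_0 ≅ Z^9, C_1 ≅ Z^27, C_2 ≅ Z^18.

The boundary map ∂_1: C_1 → C_0 is given by ∂[p,q] = [q] − [p].
As a 9×27 matrix over Z this has rank 8, with invariant factors (1,1,1,1,1,1,1,1).

∂_2: C_2 → C_1 maps a triangle to the signed sum of its edges. For instance
  ∂def = ef − df + de,
  ∂bdg = dg − bg + bd.
As a 27×18 matrix over Z this has rank 18, with invariant factors (1,1,1,1,1,1,1,1,1,1,1,1,1,1,1,1,1,2).

Reading off H_k = ker ∂_k / im ∂_{k+1}:

  H_0: rank C_0 − rank ∂_1 = 9 − 8 = 1, and the invariant factors of ∂_1 are all 1, so H_0 ≅ Z.
  H_1: rank ker ∂_1 − rank ∂_2 = (27 − 8) − 18 = 1, and ∂_2 has invariant factor 2 > 1, so H_1 ≅ Z ⊕ Z/2.
  H_2: rank ker ∂_2 − rank ∂_3 = (18 − 18) − 0 = 0, and there is no ∂_3, so H_2 ≅ 0.

(K is a triangulation of the Klein bottle.)

H_0 = Z,  H_1 = Z ⊕ Z/2,  H_2 = 0.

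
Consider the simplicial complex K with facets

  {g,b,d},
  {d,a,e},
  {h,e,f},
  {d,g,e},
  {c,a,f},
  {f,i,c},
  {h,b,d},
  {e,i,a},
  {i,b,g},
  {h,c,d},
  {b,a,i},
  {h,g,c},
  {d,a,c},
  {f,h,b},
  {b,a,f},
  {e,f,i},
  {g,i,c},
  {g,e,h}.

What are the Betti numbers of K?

Order the vertices as a < b < c < d < e < f < g < h < i. Listing each simplex with vertices in this order, K has dimension 2 with simplices:

  0-simplices (9): a, b, c, d, e, f, g, h, i
  1-simplices (27): ab, ac, ad, ae, af, ai, bd, bf, bg, bh, bi, cd, cf, cg, ch, ci, de, dg, dh, ef, eg, eh, ei, fh, fi, gh, gi
  2-simplices (18): abf, abi, acd, acf, ade, aei, bdg, bdh, bfh, bgi, cdh, cfi, cgh, cgi, deg, efh, efi, egh

so the chain groups are C_0 ≅ Z^9, C_1 ≅ Z^27, C_2 ≅ Z^18.

The boundary map ∂_1: C_1 → C_0 is given by ∂[p,q] = [q] − [p]. For instance
  ∂gi = i − g.
This gives a 9×27 integer matrix of rank 8; reducing to Smith normal form yields diagonal entries (1,1,1,1,1,1,1,1).

∂_2: C_2 → C_1 maps a triangle to the signed sum of its edges. For instance
  ∂efi = fi − ei + ef,
  ∂ade = de − ae + ad.
The 27×18 boundary matrix has rank 18 and Smith normal form diag(1,1,1,1,1,1,1,1,1,1,1,1,1,1,1,1,1,2).

From H_k ≅ ker(∂_k) / im(∂_{k+1}) we obtain:

  H_0: rank C_0 − rank ∂_1 = 9 − 8 = 1, and the invariant factors of ∂_1 are all 1, so H_0 ≅ Z.
  H_1: rank ker ∂_1 − rank ∂_2 = (27 − 8) − 18 = 1, and ∂_2 has invariant factor 2 > 1, so H_1 ≅ Z ⊕ Z/2Z.
  H_2: rank ker ∂_2 − rank ∂_3 = (18 − 18) − 0 = 0, and there is no ∂_3, so H_2 ≅ 0.

Hence the Betti numbers are b_0 = 1, b_1 = 1, b_2 = 0.

b_0 = 1, b_1 = 1, b_2 = 0.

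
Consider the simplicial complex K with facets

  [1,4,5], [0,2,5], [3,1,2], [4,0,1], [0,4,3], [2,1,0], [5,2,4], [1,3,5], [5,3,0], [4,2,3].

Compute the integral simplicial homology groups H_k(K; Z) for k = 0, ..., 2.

H_0 = Z,  H_1 = Z_2,  H_2 = 0.

K has 6 vertices, 15 edges, 10 triangles.
rank ∂_0 = 0, rank ∂_1 = 5 ⇒ b_0 = 6 − 0 − 5 = 1; all invariant factors of ∂_1 are 1 so no torsion. So H_0 = Z.
rank ∂_1 = 5, rank ∂_2 = 10 ⇒ b_1 = 15 − 5 − 10 = 0; ∂_2 has invariant factor(s) [2] giving torsion. So H_1 = Z_2.
rank ∂_2 = 10, rank ∂_3 = 0 ⇒ b_2 = 10 − 10 − 0 = 0. So H_2 = 0.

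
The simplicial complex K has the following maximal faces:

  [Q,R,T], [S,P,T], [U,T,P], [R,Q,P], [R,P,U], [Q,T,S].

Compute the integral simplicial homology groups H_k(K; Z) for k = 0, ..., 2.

We work with the vertex ordering P < Q < R < S < T < U. The simplices of K, each written with vertices in increasing order, are:

  0-simplices (6): P, Q, R, S, T, U
  1-simplices (12): PQ, PR, PS, PT, PU, QR, QS, QT, RT, RU, ST, TU
  2-simplices (6): PQR, PRU, PST, PTU, QRT, QST

giving chain groups C_0 ≅ Z^6, C_1 ≅ Z^12, C_2 ≅ Z^6.

∂_1: C_1 → C_0 sends each edge [p,q] (with p < q) to q − p.
As a 6×12 matrix over Z this has rank 5, with invariant factors (1,1,1,1,1).

The boundary map ∂_2: C_2 → C_1 acts by ∂[p,q,r] = [q,r] − [p,r] + [p,q]. For instance
  ∂PST = ST − PT + PS,
  ∂QST = ST − QT + QS.
This gives a 12×6 integer matrix of rank 6; reducing to Smith normal form yields diagonal entries (1,1,1,1,1,1).

Computing H_k = (kernel of ∂_k) / (image of ∂_{k+1}):

  H_0: rank C_0 − rank ∂_1 = 6 − 5 = 1, and the invariant factors of ∂_1 are all 1, so H_0 ≅ Z.
  H_1: rank ker ∂_1 − rank ∂_2 = (12 − 5) − 6 = 1, and the invariant factors of ∂_2 are all 1, so H_1 ≅ Z.
  H_2: rank ker ∂_2 − rank ∂_3 = (6 − 6) − 0 = 0, and there is no ∂_3, so H_2 ≅ 0.

(K is a triangulation of the cylinder S^1 x I.)

H_0 = Z,  H_1 = Z,  H_2 = 0.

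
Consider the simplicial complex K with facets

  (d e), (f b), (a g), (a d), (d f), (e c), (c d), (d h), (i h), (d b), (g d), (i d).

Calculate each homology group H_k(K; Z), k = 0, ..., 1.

H_0 = Z,  H_1 = Z^4.

Fix the vertex order a < b < c < d < e < f < g < h < i and write every simplex with vertices in increasing order. Then dim K = 1 and the simplices of K are:

  0-simplices (9): a, b, c, d, e, f, g, h, i
  1-simplices (12): ad, ag, bd, bf, cd, ce, de, df, dg, dh, di, hi

so the chain groups are C_0 ≅ Z^9, C_1 ≅ Z^12.

Boundary ∂_1: C_1 → C_0 sends each edge [p,q] (with p < q) to q − p. For instance
  ∂hi = i − h.
The resulting 9×12 matrix has rank 8, and its Smith normal form has invariant factors (1,1,1,1,1,1,1,1).

Reading off H_k = ker ∂_k / im ∂_{k+1}:

  H_0: rank C_0 − rank ∂_1 = 9 − 8 = 1, and the invariant factors of ∂_1 are all 1, so H_0 ≅ Z.
  H_1: rank ker ∂_1 − rank ∂_2 = (12 − 8) − 0 = 4, and there is no ∂_2, so H_1 ≅ Z^4.

As a check, the Euler characteristic is 9 − 12 = -3, which agrees with 1 − 4 = -3.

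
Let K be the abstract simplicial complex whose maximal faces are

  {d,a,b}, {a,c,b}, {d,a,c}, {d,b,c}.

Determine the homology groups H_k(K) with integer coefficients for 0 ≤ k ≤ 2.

We work with the vertex ordering a < b < c < d. The simplices of K, each written with vertices in increasing order, are:

  0-simplices (4): a, b, c, d
  1-simplices (6): ab, ac, ad, bc, bd, cd
  2-simplices (4): abc, abd, acd, bcd

Hence C_0 ≅ Z^4, C_1 ≅ Z^6, C_2 ≅ Z^4.

∂_1: C_1 → C_0 is given by ∂[p,q] = [q] − [p]. For instance
  ∂ad = d − a.
This gives a 4×6 integer matrix of rank 3; reducing to Smith normal form yields diagonal entries (1,1,1).

The boundary map ∂_2: C_2 → C_1 sends each 2-simplex [p,q,r] to [q,r] − [p,r] + [p,q]. For instance
  ∂acd = cd − ad + ac,
  ∂abd = bd − ad + ab.
This gives a 6×4 integer matrix of rank 3; reducing to Smith normal form yields diagonal entries (1,1,1).

Reading off H_k = ker ∂_k / im ∂_{k+1}:

  H_0: rank C_0 − rank ∂_1 = 4 − 3 = 1, and the invariant factors of ∂_1 are all 1, so H_0 = Z.
  H_1: rank ker ∂_1 − rank ∂_2 = (6 − 3) − 3 = 0, and the invariant factors of ∂_2 are all 1, so H_1 = 0.
  H_2: rank ker ∂_2 − rank ∂_3 = (4 − 3) − 0 = 1, and there is no ∂_3, so H_2 = Z.

H_0 ≅ Z,  H_1 = 0,  H_2 ≅ Z.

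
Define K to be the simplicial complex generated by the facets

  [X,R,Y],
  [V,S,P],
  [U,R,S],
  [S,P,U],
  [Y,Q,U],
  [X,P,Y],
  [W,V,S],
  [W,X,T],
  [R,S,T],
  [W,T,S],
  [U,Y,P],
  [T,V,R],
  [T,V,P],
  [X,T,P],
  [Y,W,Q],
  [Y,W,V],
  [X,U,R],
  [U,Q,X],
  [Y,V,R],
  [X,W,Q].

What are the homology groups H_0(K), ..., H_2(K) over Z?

Take the total order P < Q < R < S < T < U < V < W < X < Y on the vertex set. Then K (dimension 2) consists of the simplices:

  0-simplices (10): P, Q, R, S, T, U, V, W, X, Y
  1-simplices (30): PS, PT, PU, PV, PX, PY, QU, QW, QX, QY, RS, RT, RU, RV, RX, RY, ST, SU, SV, SW, TV, TW, TX, UX, UY, VW, VY, WX, WY, XY
  2-simplices (20): PSU, PSV, PTV, PTX, PUY, PXY, QUX, QUY, QWX, QWY, RST, RSU, RTV, RUX, RVY, RXY, STW, SVW, TWX, VWY

giving chain groups C_0 ≅ Z^10, C_1 ≅ Z^30, C_2 ≅ Z^20.

The boundary map ∂_1: C_1 → C_0 maps an edge to its endpoints' difference, ∂[p,q] = q − p.
The resulting 10×30 matrix has rank 9, and its Smith normal form has invariant factors (1,1,1,1,1,1,1,1,1).

The boundary map ∂_2: C_2 → C_1 acts by ∂[p,q,r] = [q,r] − [p,r] + [p,q]. For instance
  ∂QUX = UX − QX + QU,
  ∂PTV = TV − PV + PT.
This gives a 30×20 integer matrix of rank 20; reducing to Smith normal form yields diagonal entries (1,1,1,1,1,1,1,1,1,1,1,1,1,1,1,1,1,1,1,2).

Reading off H_k = ker ∂_k / im ∂_{k+1}:

  H_0: rank C_0 − rank ∂_1 = 10 − 9 = 1, and the invariant factors of ∂_1 are all 1, so H_0 ≅ Z.
  H_1: rank ker ∂_1 − rank ∂_2 = (30 − 9) − 20 = 1, and ∂_2 has invariant factor 2 > 1, so H_1 ≅ Z ⊕ Z/2Z.
  H_2: rank ker ∂_2 − rank ∂_3 = (20 − 20) − 0 = 0, and there is no ∂_3, so H_2 ≅ 0.

H_0 = Z,  H_1 = Z ⊕ Z/2Z,  H_2 = 0.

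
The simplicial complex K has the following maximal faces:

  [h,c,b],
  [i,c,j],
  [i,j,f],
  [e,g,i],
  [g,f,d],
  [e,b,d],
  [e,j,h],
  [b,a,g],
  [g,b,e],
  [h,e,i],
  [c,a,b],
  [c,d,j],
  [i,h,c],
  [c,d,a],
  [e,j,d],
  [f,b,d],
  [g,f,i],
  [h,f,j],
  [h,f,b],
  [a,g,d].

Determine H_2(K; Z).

H_2 ≅ 0.

Take the total order a < b < c < d < e < f < g < h < i < j on the vertex set. Then K (dimension 2) consists of the simplices:

  0-simplices (10): a, b, c, d, e, f, g, h, i, j
  1-simplices (30): ab, ac, ad, ag, bc, bd, be, bf, bg, bh, cd, ch, ci, cj, de, df, dg, dj, eg, eh, ei, ej, fg, fh, fi, fj, gi, hi, hj, ij
  2-simplices (20): abc, abg, acd, adg, bch, bde, bdf, beg, bfh, cdj, chi, cij, dej, dfg, egi, ehi, ehj, fgi, fhj, fij

so the chain groups are C_0 ≅ Z^10, C_1 ≅ Z^30, C_2 ≅ Z^20.

Boundary ∂_1: C_1 → C_0 sends each edge [p,q] (with p < q) to q − p. For instance
  ∂df = f − d.
As a 10×30 matrix over Z this has rank 9, with invariant factors (1,1,1,1,1,1,1,1,1).

Boundary ∂_2: C_2 → C_1 maps a triangle to the signed sum of its edges. For instance
  ∂fij = ij − fj + fi,
  ∂abc = bc − ac + ab.
This gives a 30×20 integer matrix of rank 20; reducing to Smith normal form yields diagonal entries (1,1,1,1,1,1,1,1,1,1,1,1,1,1,1,1,1,1,1,2).

Reading off H_k = ker ∂_k / im ∂_{k+1}:

  H_2: rank ker ∂_2 − rank ∂_3 = (20 − 20) − 0 = 0, and there is no ∂_3, so H_2 ≅ 0.

(K is a triangulation of the Klein bottle.)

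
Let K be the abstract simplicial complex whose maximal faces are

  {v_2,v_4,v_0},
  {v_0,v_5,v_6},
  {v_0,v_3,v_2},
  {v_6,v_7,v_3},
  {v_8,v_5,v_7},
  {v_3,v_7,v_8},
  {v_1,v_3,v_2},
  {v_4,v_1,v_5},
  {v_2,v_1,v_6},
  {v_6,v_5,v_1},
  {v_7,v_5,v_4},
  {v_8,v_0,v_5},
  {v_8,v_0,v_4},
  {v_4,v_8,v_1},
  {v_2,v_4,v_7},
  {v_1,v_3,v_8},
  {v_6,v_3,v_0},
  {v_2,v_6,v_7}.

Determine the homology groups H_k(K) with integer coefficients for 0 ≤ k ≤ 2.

H_0 = Z,  H_1 = Z × Z/2,  H_2 = 0.

K has 9 vertices, 27 edges, 18 triangles.
rank ∂_0 = 0, rank ∂_1 = 8 ⇒ b_0 = 9 − 0 − 8 = 1; all invariant factors of ∂_1 are 1 so no torsion. So H_0 ≅ Z.
rank ∂_1 = 8, rank ∂_2 = 18 ⇒ b_1 = 27 − 8 − 18 = 1; ∂_2 has invariant factor(s) [2] giving torsion. So H_1 ≅ Z × Z/2.
rank ∂_2 = 18, rank ∂_3 = 0 ⇒ b_2 = 18 − 18 − 0 = 0. So H_2 ≅ 0.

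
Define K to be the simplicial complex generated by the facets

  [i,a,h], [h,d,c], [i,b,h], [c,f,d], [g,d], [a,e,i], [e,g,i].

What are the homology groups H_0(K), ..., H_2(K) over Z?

K has 9 vertices, 15 edges, 6 triangles.
rank ∂_0 = 0, rank ∂_1 = 8 ⇒ b_0 = 9 − 0 − 8 = 1; all invariant factors of ∂_1 are 1 so no torsion. So H_0 ≅ Z.
rank ∂_1 = 8, rank ∂_2 = 6 ⇒ b_1 = 15 − 8 − 6 = 1; all invariant factors of ∂_2 are 1 so no torsion. So H_1 ≅ Z.
rank ∂_2 = 6, rank ∂_3 = 0 ⇒ b_2 = 6 − 6 − 0 = 0. So H_2 ≅ 0.

H_0 = Z,  H_1 = Z,  H_2 = 0.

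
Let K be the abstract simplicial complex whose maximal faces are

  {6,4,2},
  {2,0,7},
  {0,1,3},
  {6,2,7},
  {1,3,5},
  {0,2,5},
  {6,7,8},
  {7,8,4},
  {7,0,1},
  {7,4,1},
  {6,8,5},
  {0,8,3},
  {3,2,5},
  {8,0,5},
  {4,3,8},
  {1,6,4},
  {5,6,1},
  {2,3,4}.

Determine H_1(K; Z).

We work with the vertex ordering 0 < 1 < 2 < 3 < 4 < 5 < 6 < 7 < 8. The simplices of K, each written with vertices in increasing order, are:

  0-simplices (9): [0], [1], [2], [3], [4], [5], [6], [7], [8]
  1-simplices (27): (27 of them)
  2-simplices (18): [0,1,3], [0,1,7], [0,2,5], [0,2,7], [0,3,8], [0,5,8], [1,3,5], [1,4,6], [1,4,7], [1,5,6], [2,3,4], [2,3,5], [2,4,6], [2,6,7], [3,4,8], [4,7,8], [5,6,8], [6,7,8]

giving chain groups C_0 ≅ Z^9, C_1 ≅ Z^27, C_2 ≅ Z^18.

The boundary map ∂_1: C_1 → C_0 maps an edge to its endpoints' difference, ∂[p,q] = q − p.
As a 9×27 matrix over Z this has rank 8, with invariant factors (1,1,1,1,1,1,1,1).

The boundary map ∂_2: C_2 → C_1 sends each 2-simplex [p,q,r] to [q,r] − [p,r] + [p,q]. For instance
  ∂[2,3,5] = [3,5] − [2,5] + [2,3],
  ∂[1,5,6] = [5,6] − [1,6] + [1,5].
This gives a 27×18 integer matrix of rank 18; reducing to Smith normal form yields diagonal entries (1,1,1,1,1,1,1,1,1,1,1,1,1,1,1,1,1,2).

Reading off H_k = ker ∂_k / im ∂_{k+1}:

  H_1: rank ker ∂_1 − rank ∂_2 = (27 − 8) − 18 = 1, and ∂_2 has invariant factor 2 > 1, so H_1 ≅ Z ⊕ Z/2Z.

H_1 = Z ⊕ Z/2Z.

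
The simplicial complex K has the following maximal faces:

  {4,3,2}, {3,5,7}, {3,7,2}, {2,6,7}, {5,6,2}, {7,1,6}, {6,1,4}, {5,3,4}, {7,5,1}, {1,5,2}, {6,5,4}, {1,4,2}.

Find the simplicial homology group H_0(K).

H_0 = Z.

We work with the vertex ordering 1 < 2 < 3 < 4 < 5 < 6 < 7. The simplices of K, each written with vertices in increasing order, are:

  0-simplices (7): [1], [2], [3], [4], [5], [6], [7]
  1-simplices (18): [1,2], [1,4], [1,5], [1,6], [1,7], [2,3], [2,4], [2,5], [2,6], [2,7], [3,4], [3,5], [3,7], [4,5], [4,6], [5,6], [5,7], [6,7]
  2-simplices (12): [1,2,4], [1,2,5], [1,4,6], [1,5,7], [1,6,7], [2,3,4], [2,3,7], [2,5,6], [2,6,7], [3,4,5], [3,5,7], [4,5,6]

so the chain groups are C_0 ≅ Z^7, C_1 ≅ Z^18, C_2 ≅ Z^12.

The boundary map ∂_1: C_1 → C_0 is given by ∂[p,q] = [q] − [p]. For instance
  ∂[1,2] = [2] − [1].
As a 7×18 matrix over Z this has rank 6, with invariant factors (1,1,1,1,1,1).

Boundary ∂_2: C_2 → C_1 maps a triangle to the signed sum of its edges. For instance
  ∂[1,6,7] = [6,7] − [1,7] + [1,6],
  ∂[2,3,7] = [3,7] − [2,7] + [2,3].
As a 18×12 matrix over Z this has rank 12, with invariant factors (1,1,1,1,1,1,1,1,1,1,1,2).

Reading off H_k = ker ∂_k / im ∂_{k+1}:

  H_0: rank C_0 − rank ∂_1 = 7 − 6 = 1, and the invariant factors of ∂_1 are all 1, so H_0 = Z.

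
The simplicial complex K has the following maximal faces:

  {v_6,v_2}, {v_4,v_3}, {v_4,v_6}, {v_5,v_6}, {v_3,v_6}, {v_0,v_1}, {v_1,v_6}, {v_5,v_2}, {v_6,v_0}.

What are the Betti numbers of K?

Take the total order v_0 < v_1 < v_2 < v_3 < v_4 < v_5 < v_6 on the vertex set. Then K (dimension 1) consists of the simplices:

  0-simplices (7): [v_0], [v_1], [v_2], [v_3], [v_4], [v_5], [v_6]
  1-simplices (9): [v_0,v_1], [v_0,v_6], [v_1,v_6], [v_2,v_5], [v_2,v_6], [v_3,v_4], [v_3,v_6], [v_4,v_6], [v_5,v_6]

Hence C_0 ≅ Z^7, C_1 ≅ Z^9.

The boundary map ∂_1: C_1 → C_0 is given by ∂[p,q] = [q] − [p]. For instance
  ∂[v_1,v_6] = [v_6] − [v_1].
This gives a 7×9 integer matrix of rank 6; reducing to Smith normal form yields diagonal entries (1,1,1,1,1,1).

Now H_k = ker ∂_k / im ∂_{k+1}, so:

  H_0: rank C_0 − rank ∂_1 = 7 − 6 = 1, and the invariant factors of ∂_1 are all 1, so H_0 ≅ Z.
  H_1: rank ker ∂_1 − rank ∂_2 = (9 − 6) − 0 = 3, and there is no ∂_2, so H_1 ≅ Z^3.

As a check, the Euler characteristic is 7 − 9 = -2, which agrees with 1 − 3 = -2.
(K is a triangulation of a wedge of 3 circles.)

Hence the Betti numbers are b_0 = 1, b_1 = 3.

b_0 = 1, b_1 = 3.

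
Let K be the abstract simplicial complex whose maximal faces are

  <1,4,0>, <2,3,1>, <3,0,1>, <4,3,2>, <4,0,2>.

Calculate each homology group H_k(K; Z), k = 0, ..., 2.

Fix the vertex order 0 < 1 < 2 < 3 < 4 and write every simplex with vertices in increasing order. Then dim K = 2 and the simplices of K are:

  0-simplices (5): [0], [1], [2], [3], [4]
  1-simplices (10): [0,1], [0,2], [0,3], [0,4], [1,2], [1,3], [1,4], [2,3], [2,4], [3,4]
  2-simplices (5): [0,1,3], [0,1,4], [0,2,4], [1,2,3], [2,3,4]

so the chain groups are C_0 ≅ Z^5, C_1 ≅ Z^10, C_2 ≅ Z^5.

Boundary ∂_1: C_1 → C_0 is given by ∂[p,q] = [q] − [p]. For instance
  ∂[2,4] = [4] − [2].
The 5×10 boundary matrix has rank 4 and Smith normal form diag(1,1,1,1).

Boundary ∂_2: C_2 → C_1 sends each 2-simplex [p,q,r] to [q,r] − [p,r] + [p,q]. For instance
  ∂[0,1,4] = [1,4] − [0,4] + [0,1],
  ∂[2,3,4] = [3,4] − [2,4] + [2,3].
The 10×5 boundary matrix has rank 5 and Smith normal form diag(1,1,1,1,1).

Now H_k = ker ∂_k / im ∂_{k+1}, so:

  H_0: rank C_0 − rank ∂_1 = 5 − 4 = 1, and the invariant factors of ∂_1 are all 1, so H_0 = Z.
  H_1: rank ker ∂_1 − rank ∂_2 = (10 − 4) − 5 = 1, and the invariant factors of ∂_2 are all 1, so H_1 = Z.
  H_2: rank ker ∂_2 − rank ∂_3 = (5 − 5) − 0 = 0, and there is no ∂_3, so H_2 = 0.

As a check, the Euler characteristic is 5 − 10 + 5 = 0, which agrees with 1 − 1 + 0 = 0.
(K is a triangulation of the Möbius band.)

H_0 = Z,  H_1 = Z,  H_2 = 0.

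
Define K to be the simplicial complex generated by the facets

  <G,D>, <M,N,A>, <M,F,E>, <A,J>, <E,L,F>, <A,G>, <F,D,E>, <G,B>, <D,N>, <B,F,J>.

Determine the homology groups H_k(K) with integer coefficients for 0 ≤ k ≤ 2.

Take the total order A < B < D < E < F < G < J < L < M < N on the vertex set. Then K (dimension 2) consists of the simplices:

  0-simplices (10): A, B, D, E, F, G, J, L, M, N
  1-simplices (18): AG, AJ, AM, AN, BF, BG, BJ, DE, DF, DG, DN, EF, EL, EM, FJ, FL, FM, MN
  2-simplices (5): AMN, BFJ, DEF, EFL, EFM

Hence C_0 ≅ Z^10, C_1 ≅ Z^18, C_2 ≅ Z^5.

The boundary map ∂_1: C_1 → C_0 sends each edge [p,q] (with p < q) to q − p.
The 10×18 boundary matrix has rank 9 and Smith normal form diag(1,1,1,1,1,1,1,1,1).

The boundary map ∂_2: C_2 → C_1 sends each 2-simplex [p,q,r] to [q,r] − [p,r] + [p,q]. For instance
  ∂EFM = FM − EM + EF,
  ∂AMN = MN − AN + AM.
As a 18×5 matrix over Z this has rank 5, with invariant factors (1,1,1,1,1).

Reading off H_k = ker ∂_k / im ∂_{k+1}:

  H_0: rank C_0 − rank ∂_1 = 10 − 9 = 1, and the invariant factors of ∂_1 are all 1, so H_0 ≅ Z.
  H_1: rank ker ∂_1 − rank ∂_2 = (18 − 9) − 5 = 4, and the invariant factors of ∂_2 are all 1, so H_1 ≅ Z^4.
  H_2: rank ker ∂_2 − rank ∂_3 = (5 − 5) − 0 = 0, and there is no ∂_3, so H_2 ≅ 0.

As a check, the Euler characteristic is 10 − 18 + 5 = -3, which agrees with 1 − 4 + 0 = -3.

H_0 ≅ Z,  H_1 ≅ Z^4,  H_2 = 0.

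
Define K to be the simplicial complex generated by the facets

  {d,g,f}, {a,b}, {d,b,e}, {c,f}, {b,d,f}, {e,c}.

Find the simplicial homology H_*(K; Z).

H_0 = Z,  H_1 = Z,  H_2 = 0.

K has 7 vertices, 10 edges, 3 triangles.
rank ∂_0 = 0, rank ∂_1 = 6 ⇒ b_0 = 7 − 0 − 6 = 1; all invariant factors of ∂_1 are 1 so no torsion. So H_0 ≅ Z.
rank ∂_1 = 6, rank ∂_2 = 3 ⇒ b_1 = 10 − 6 − 3 = 1; all invariant factors of ∂_2 are 1 so no torsion. So H_1 ≅ Z.
rank ∂_2 = 3, rank ∂_3 = 0 ⇒ b_2 = 3 − 3 − 0 = 0. So H_2 ≅ 0.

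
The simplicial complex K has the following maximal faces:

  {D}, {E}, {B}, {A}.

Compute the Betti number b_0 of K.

b_0 = 4.

Order the vertices as A < B < D < E. Listing each simplex with vertices in this order, K has dimension 0 with simplices:

  0-simplices (4): A, B, D, E

giving chain groups C_0 ≅ Z^4.

Computing H_k = (kernel of ∂_k) / (image of ∂_{k+1}):

  H_0: rank C_0 − rank ∂_1 = 4 − 0 = 4, and there is no ∂_1, so H_0 = Z^4.

(K is a triangulation of a set of 4 points.)

Hence the Betti numbers are b_0 = 4.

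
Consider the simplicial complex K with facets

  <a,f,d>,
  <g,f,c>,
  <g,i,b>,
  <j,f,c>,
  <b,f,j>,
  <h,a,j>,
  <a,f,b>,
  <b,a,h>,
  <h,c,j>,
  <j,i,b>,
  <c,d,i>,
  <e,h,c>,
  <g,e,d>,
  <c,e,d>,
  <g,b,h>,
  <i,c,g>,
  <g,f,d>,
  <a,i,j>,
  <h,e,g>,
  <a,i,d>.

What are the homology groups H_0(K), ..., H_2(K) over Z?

H_0 ≅ Z,  H_1 ≅ Z × Z/2,  H_2 = 0.

We work with the vertex ordering a < b < c < d < e < f < g < h < i < j. The simplices of K, each written with vertices in increasing order, are:

  0-simplices (10): a, b, c, d, e, f, g, h, i, j
  1-simplices (30): ab, ad, af, ah, ai, aj, bf, bg, bh, bi, bj, cd, ce, cf, cg, ch, ci, cj, de, df, dg, di, eg, eh, fg, fj, gh, gi, hj, ij
  2-simplices (20): abf, abh, adf, adi, ahj, aij, bfj, bgh, bgi, bij, cde, cdi, ceh, cfg, cfj, cgi, chj, deg, dfg, egh

giving chain groups C_0 ≅ Z^10, C_1 ≅ Z^30, C_2 ≅ Z^20.

Boundary ∂_1: C_1 → C_0 sends each edge [p,q] (with p < q) to q − p. For instance
  ∂cf = f − c.
The 10×30 boundary matrix has rank 9 and Smith normal form diag(1,1,1,1,1,1,1,1,1).

The boundary map ∂_2: C_2 → C_1 sends each 2-simplex [p,q,r] to [q,r] − [p,r] + [p,q]. For instance
  ∂adi = di − ai + ad,
  ∂aij = ij − aj + ai.
The 30×20 boundary matrix has rank 20 and Smith normal form diag(1,1,1,1,1,1,1,1,1,1,1,1,1,1,1,1,1,1,1,2).

From H_k ≅ ker(∂_k) / im(∂_{k+1}) we obtain:

  H_0: rank C_0 − rank ∂_1 = 10 − 9 = 1, and the invariant factors of ∂_1 are all 1, so H_0 ≅ Z.
  H_1: rank ker ∂_1 − rank ∂_2 = (30 − 9) − 20 = 1, and ∂_2 has invariant factor 2 > 1, so H_1 ≅ Z × Z/2.
  H_2: rank ker ∂_2 − rank ∂_3 = (20 − 20) − 0 = 0, and there is no ∂_3, so H_2 ≅ 0.

As a check, the Euler characteristic is 10 − 30 + 20 = 0, which agrees with 1 − 1 + 0 = 0.
(K is a triangulation of the Klein bottle.)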